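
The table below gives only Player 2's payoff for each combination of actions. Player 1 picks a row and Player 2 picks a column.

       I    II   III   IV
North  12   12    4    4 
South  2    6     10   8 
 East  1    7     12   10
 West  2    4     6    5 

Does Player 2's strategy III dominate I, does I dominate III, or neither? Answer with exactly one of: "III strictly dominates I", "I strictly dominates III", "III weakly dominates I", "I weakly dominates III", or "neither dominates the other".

Compare III to I across each choice by Player 1: North: 4<12, South: 10>2, East: 12>1, West: 6>2.
III does better at South, East, West but worse at North; neither strategy dominates the other.

neither dominates the other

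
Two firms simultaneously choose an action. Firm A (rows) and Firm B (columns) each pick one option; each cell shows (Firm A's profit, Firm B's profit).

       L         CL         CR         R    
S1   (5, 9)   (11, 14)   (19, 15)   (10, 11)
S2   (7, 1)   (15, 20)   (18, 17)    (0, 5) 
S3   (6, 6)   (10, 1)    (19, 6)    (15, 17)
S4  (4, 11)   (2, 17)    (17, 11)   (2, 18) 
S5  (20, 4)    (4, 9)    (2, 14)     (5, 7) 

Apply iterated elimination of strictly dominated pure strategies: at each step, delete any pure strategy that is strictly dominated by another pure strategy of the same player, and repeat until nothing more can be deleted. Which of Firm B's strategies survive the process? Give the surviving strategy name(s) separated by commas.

CL, CR, R

Firm A's strategy S4 is strictly dominated by S1 (L: 5>4, CL: 11>2, CR: 19>17, R: 10>2) and is removed.
Column L is eliminated: R beats it against every remaining row (S1: 11>9, S2: 5>1, S3: 17>6, S5: 7>4).
Row S5 is eliminated: S1 beats it against every remaining column (CL: 11>4, CR: 19>2, R: 10>5).
Among the remaining strategies, none is strictly dominated by another pure strategy of the same player, so the elimination stops.
Surviving strategies — Firm A: {S1, S2, S3}; Firm B: {CL, CR, R}.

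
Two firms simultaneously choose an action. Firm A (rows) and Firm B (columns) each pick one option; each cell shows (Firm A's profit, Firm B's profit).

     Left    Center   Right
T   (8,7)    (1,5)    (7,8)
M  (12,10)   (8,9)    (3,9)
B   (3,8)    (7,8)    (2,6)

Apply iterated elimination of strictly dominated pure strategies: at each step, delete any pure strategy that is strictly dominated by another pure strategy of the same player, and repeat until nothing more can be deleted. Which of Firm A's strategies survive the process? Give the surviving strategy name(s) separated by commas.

For Firm A, M strictly dominates B on the remaining columns (Left: 12>3, Center: 8>7, Right: 3>2); eliminate B.
Firm B's strategy Center is strictly dominated by Left (T: 7>5, M: 10>9) and is removed.
Among the remaining strategies, none is strictly dominated by another pure strategy of the same player, so the elimination stops.
Surviving strategies — Firm A: {T, M}; Firm B: {Left, Right}.

T, M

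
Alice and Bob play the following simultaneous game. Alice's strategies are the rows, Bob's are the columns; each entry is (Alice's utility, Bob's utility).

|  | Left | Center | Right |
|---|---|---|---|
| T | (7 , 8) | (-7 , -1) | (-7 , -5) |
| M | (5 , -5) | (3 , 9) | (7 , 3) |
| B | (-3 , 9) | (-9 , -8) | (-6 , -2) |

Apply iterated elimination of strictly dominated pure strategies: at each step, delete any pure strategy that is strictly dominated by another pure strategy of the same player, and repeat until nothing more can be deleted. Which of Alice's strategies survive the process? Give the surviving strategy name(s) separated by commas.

Alice's strategy B is strictly dominated by M (Left: 5>-3, Center: 3>-9, Right: 7>-6) and is removed.
Bob's strategy Right is strictly dominated by Center (T: -1>-5, M: 9>3) and is removed.
Among the remaining strategies, none is strictly dominated by another pure strategy of the same player, so the elimination stops.
Surviving strategies — Alice: {T, M}; Bob: {Left, Center}.

T, M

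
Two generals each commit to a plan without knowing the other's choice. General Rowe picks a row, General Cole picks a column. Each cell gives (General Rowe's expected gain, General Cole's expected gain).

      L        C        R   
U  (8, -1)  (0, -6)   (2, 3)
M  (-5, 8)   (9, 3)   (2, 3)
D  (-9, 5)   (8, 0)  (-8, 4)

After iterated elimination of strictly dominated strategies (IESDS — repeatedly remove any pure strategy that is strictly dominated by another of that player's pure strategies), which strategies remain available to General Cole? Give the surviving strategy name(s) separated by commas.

L, R

Row D is eliminated: M beats it against every remaining column (L: -5>-9, C: 9>8, R: 2>-8).
For General Cole, L strictly dominates C on the remaining rows (U: -1>-6, M: 8>3); eliminate C.
Among the remaining strategies, none is strictly dominated by another pure strategy of the same player, so the elimination stops.
Surviving strategies — General Rowe: {U, M}; General Cole: {L, R}.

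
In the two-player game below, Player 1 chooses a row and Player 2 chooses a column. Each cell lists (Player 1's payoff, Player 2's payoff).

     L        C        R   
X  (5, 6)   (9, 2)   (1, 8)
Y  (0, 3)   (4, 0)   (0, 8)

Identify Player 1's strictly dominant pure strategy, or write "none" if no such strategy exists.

X vs Y: L: 5>0, C: 9>4, R: 1>0.
X strictly beats every other strategy against every opponent action, so it is strictly dominant.

X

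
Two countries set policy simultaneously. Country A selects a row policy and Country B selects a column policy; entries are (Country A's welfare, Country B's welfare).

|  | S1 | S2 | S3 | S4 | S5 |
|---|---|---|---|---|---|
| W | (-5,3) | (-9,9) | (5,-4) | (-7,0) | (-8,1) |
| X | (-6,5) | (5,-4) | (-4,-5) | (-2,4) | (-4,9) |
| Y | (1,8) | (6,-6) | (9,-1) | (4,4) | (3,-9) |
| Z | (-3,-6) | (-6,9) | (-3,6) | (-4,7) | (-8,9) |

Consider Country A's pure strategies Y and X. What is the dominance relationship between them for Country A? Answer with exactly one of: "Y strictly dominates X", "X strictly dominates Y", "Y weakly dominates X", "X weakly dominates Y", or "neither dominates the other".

Y strictly dominates X

Y's payoffs vs X's, by Country B's action — S1: 1>-6, S2: 6>5, S3: 9>-4, S4: 4>-2, S5: 3>-4.
Every comparison favours Y, so Y strictly dominates X.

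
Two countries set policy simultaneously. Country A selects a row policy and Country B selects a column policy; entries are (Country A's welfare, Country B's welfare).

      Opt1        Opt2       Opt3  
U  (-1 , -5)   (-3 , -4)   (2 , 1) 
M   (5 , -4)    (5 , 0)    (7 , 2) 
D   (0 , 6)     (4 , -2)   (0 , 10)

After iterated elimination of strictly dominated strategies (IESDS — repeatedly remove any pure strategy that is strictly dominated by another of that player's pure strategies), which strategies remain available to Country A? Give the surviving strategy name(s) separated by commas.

Row U is eliminated: M beats it against every remaining column (Opt1: 5>-1, Opt2: 5>-3, Opt3: 7>2).
For Country A, M strictly dominates D on the remaining columns (Opt1: 5>0, Opt2: 5>4, Opt3: 7>0); eliminate D.
Column Opt1 is eliminated: Opt2 beats it against every remaining row (M: 0>-4).
Column Opt2 is eliminated: Opt3 beats it against every remaining row (M: 2>0).
Among the remaining strategies, none is strictly dominated by another pure strategy of the same player, so the elimination stops.
Surviving strategies — Country A: {M}; Country B: {Opt3}.

M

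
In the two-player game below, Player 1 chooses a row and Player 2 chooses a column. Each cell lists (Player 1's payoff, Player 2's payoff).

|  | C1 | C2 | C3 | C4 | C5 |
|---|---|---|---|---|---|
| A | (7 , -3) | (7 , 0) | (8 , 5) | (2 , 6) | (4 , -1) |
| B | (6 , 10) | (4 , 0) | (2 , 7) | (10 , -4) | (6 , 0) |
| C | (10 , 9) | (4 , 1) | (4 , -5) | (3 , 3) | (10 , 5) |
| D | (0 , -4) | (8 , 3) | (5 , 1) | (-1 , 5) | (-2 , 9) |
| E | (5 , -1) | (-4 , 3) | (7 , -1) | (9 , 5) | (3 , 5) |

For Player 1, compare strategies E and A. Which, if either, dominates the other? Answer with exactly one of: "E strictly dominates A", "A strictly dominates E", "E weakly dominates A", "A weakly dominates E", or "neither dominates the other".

neither dominates the other

Compare E to A across every action of Player 2: C1: 5<7, C2: -4<7, C3: 7<8, C4: 9>2, C5: 3<4.
E does better at C4 but worse at C1, C2, C3, C5; neither strategy dominates the other.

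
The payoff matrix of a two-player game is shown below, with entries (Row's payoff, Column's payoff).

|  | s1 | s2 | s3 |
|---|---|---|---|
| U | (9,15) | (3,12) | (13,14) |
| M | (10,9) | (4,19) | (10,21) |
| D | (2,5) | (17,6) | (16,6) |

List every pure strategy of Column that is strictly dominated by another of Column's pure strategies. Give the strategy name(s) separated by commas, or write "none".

s1 is not dominated — it holds its own against s2 at U (15>12); s3 at U (15>14).
s2: no other strategy beats it everywhere (s1 at M (19>9); s3 at D (6=6)).
s3: no other strategy beats it everywhere (s1 at M (21>9); s2 at U (14>12)).

none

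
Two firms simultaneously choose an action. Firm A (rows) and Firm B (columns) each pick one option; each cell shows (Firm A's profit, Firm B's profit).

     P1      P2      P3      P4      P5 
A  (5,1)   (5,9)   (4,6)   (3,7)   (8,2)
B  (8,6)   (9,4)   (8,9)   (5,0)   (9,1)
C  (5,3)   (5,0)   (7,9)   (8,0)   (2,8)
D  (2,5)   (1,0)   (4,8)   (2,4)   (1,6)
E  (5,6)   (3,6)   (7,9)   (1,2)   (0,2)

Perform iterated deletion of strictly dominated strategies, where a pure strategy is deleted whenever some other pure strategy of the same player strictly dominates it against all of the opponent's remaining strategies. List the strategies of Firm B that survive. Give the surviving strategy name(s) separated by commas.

P3

Firm A's strategy A is strictly dominated by B (P1: 8>5, P2: 9>5, P3: 8>4, P4: 5>3, P5: 9>8) and is removed.
Row D is eliminated: B beats it against every remaining column (P1: 8>2, P2: 9>1, P3: 8>4, P4: 5>2, P5: 9>1).
Firm A's strategy E is strictly dominated by B (P1: 8>5, P2: 9>3, P3: 8>7, P4: 5>1, P5: 9>0) and is removed.
For Firm B, P3 strictly dominates P1 on the remaining rows (B: 9>6, C: 9>3); eliminate P1.
For Firm B, P3 strictly dominates P2 on the remaining rows (B: 9>4, C: 9>0); eliminate P2.
For Firm B, P3 strictly dominates P4 on the remaining rows (B: 9>0, C: 9>0); eliminate P4.
For Firm A, B strictly dominates C on the remaining columns (P3: 8>7, P5: 9>2); eliminate C.
Firm B's strategy P5 is strictly dominated by P3 (B: 9>1) and is removed.
Among the remaining strategies, none is strictly dominated by another pure strategy of the same player, so the elimination stops.
Surviving strategies — Firm A: {B}; Firm B: {P3}.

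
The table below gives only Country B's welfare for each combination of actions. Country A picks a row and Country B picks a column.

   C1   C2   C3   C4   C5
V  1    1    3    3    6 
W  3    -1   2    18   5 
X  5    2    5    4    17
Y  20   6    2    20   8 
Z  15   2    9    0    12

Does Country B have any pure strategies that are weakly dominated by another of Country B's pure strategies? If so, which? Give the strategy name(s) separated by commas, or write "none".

C2, C3

Nothing dominates C1: C2 at W (3>-1); C3 at W (3>2); C4 at X (5>4); C5 at Y (20>8).
C1 weakly dominates C2 — V: 1=1, W: 3>-1, X: 5>2, Y: 20>6, Z: 15>2.
C5 weakly dominates C3 — V: 6>3, W: 5>2, X: 17>5, Y: 8>2, Z: 12>9.
C4: no other strategy beats it everywhere (C1 at V (3>1); C2 at V (3>1); C3 at W (18>2); C5 at W (18>5)).
Nothing dominates C5: C1 at V (6>1); C2 at V (6>1); C3 at V (6>3); C4 at V (6>3).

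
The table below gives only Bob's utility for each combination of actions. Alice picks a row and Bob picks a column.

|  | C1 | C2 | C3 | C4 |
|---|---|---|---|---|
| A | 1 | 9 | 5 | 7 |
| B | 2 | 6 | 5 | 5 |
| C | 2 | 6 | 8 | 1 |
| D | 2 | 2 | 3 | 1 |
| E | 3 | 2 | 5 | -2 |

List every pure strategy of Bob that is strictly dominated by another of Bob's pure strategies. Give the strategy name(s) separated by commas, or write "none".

C1 is strictly dominated by C3 (A: 5>1, B: 5>2, C: 8>2, D: 3>2, E: 5>3).
Nothing dominates C2: C1 at A (9>1); C3 at A (9>5); C4 at A (9>7).
C3: no other strategy beats it everywhere (C1 at A (5>1); C2 at C (8>6); C4 at B (5=5)).
C4: dominated, since C2 does at least as well everywhere (A: 9>7, B: 6>5, C: 6>1, D: 2>1, E: 2>-2).

C1, C4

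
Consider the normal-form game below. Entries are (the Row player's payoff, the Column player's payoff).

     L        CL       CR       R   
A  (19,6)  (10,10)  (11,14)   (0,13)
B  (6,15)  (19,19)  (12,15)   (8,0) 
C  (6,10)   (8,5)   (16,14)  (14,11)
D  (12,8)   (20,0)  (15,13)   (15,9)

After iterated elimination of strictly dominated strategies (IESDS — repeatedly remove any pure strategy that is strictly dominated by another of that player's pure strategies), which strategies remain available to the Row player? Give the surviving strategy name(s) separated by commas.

C

For the Row player, D strictly dominates B on the remaining columns (L: 12>6, CL: 20>19, CR: 15>12, R: 15>8); eliminate B.
Column L is eliminated: CR beats it against every remaining row (A: 14>6, C: 14>10, D: 13>8).
For the Row player, D strictly dominates A on the remaining columns (CL: 20>10, CR: 15>11, R: 15>0); eliminate A.
For the Column player, CR strictly dominates CL on the remaining rows (C: 14>5, D: 13>0); eliminate CL.
For the Column player, CR strictly dominates R on the remaining rows (C: 14>11, D: 13>9); eliminate R.
The Row player's strategy D is strictly dominated by C (CR: 16>15) and is removed.
Among the remaining strategies, none is strictly dominated by another pure strategy of the same player, so the elimination stops.
Surviving strategies — the Row player: {C}; the Column player: {CR}.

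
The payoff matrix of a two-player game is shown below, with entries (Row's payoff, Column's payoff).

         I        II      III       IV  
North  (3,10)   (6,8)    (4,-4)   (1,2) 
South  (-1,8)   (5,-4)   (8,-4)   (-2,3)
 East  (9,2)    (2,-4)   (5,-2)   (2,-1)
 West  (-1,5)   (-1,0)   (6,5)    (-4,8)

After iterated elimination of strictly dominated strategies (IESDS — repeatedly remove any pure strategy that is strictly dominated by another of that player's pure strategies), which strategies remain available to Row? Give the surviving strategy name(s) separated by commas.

East

For Column, I strictly dominates II on the remaining rows (North: 10>8, South: 8>-4, East: 2>-4, West: 5>0); eliminate II.
Row's strategy North is strictly dominated by East (I: 9>3, III: 5>4, IV: 2>1) and is removed.
Column's strategy III is strictly dominated by IV (South: 3>-4, East: -1>-2, West: 8>5) and is removed.
For Row, East strictly dominates South on the remaining columns (I: 9>-1, IV: 2>-2); eliminate South.
For Row, East strictly dominates West on the remaining columns (I: 9>-1, IV: 2>-4); eliminate West.
Column's strategy IV is strictly dominated by I (East: 2>-1) and is removed.
Among the remaining strategies, none is strictly dominated by another pure strategy of the same player, so the elimination stops.
Surviving strategies — Row: {East}; Column: {I}.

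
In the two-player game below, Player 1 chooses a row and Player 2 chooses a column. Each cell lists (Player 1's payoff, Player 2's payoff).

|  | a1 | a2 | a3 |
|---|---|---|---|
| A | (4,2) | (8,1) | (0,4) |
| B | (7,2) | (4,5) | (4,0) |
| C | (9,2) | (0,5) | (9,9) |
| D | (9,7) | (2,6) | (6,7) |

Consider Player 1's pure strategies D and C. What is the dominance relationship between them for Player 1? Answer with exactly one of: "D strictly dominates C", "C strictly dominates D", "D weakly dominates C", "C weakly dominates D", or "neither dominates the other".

neither dominates the other

D's payoffs vs C's, by Player 2's action — a1: 9=9, a2: 2>0, a3: 6<9.
D does better at a2 but worse at a3; neither strategy dominates the other.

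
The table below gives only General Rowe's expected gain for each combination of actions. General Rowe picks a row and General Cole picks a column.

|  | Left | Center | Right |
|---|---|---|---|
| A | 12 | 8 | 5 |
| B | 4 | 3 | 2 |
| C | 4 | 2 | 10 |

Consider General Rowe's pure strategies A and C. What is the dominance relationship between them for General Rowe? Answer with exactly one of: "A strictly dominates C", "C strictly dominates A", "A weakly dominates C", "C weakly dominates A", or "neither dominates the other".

A's payoffs vs C's, by General Cole's action — Left: 12>4, Center: 8>2, Right: 5<10.
A does better at Left, Center but worse at Right; neither strategy dominates the other.

neither dominates the other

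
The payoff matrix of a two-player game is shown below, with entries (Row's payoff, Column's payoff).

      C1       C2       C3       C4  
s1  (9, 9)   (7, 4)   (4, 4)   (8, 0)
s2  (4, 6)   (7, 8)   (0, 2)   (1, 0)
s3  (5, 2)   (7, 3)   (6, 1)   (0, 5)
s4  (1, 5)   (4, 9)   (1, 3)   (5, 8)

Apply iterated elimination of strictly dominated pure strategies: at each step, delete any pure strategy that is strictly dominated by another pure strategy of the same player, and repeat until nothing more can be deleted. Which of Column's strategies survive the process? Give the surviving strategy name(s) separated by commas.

Row's strategy s4 is strictly dominated by s1 (C1: 9>1, C2: 7>4, C3: 4>1, C4: 8>5) and is removed.
Column C3 is eliminated: C1 beats it against every remaining row (s1: 9>4, s2: 6>2, s3: 2>1).
Among the remaining strategies, none is strictly dominated by another pure strategy of the same player, so the elimination stops.
Surviving strategies — Row: {s1, s2, s3}; Column: {C1, C2, C4}.

C1, C2, C4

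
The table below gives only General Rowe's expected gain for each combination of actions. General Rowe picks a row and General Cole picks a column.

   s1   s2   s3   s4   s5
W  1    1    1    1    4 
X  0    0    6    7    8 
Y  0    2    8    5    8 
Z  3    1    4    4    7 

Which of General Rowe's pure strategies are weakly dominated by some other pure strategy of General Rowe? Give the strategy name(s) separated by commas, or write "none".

W

W: dominated, since Z does at least as well everywhere (s1: 3>1, s2: 1=1, s3: 4>1, s4: 4>1, s5: 7>4).
X is not dominated — it holds its own against W at s3 (6>1); Y at s4 (7>5); Z at s3 (6>4).
Y is not dominated — it holds its own against W at s2 (2>1); X at s2 (2>0); Z at s2 (2>1).
Z is not dominated — it holds its own against W at s1 (3>1); X at s1 (3>0); Y at s1 (3>0).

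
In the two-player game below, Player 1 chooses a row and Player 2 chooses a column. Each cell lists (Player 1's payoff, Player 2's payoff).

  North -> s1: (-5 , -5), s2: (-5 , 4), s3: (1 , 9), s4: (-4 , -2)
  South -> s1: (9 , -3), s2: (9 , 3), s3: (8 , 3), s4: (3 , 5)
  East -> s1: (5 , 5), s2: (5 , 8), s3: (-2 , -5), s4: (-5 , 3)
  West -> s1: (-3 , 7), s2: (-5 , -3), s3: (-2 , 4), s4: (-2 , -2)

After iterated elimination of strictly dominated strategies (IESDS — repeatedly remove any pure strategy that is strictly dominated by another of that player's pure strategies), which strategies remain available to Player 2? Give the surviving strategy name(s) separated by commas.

For Player 1, South strictly dominates North on the remaining columns (s1: 9>-5, s2: 9>-5, s3: 8>1, s4: 3>-4); eliminate North.
Row East is eliminated: South beats it against every remaining column (s1: 9>5, s2: 9>5, s3: 8>-2, s4: 3>-5).
Row West is eliminated: South beats it against every remaining column (s1: 9>-3, s2: 9>-5, s3: 8>-2, s4: 3>-2).
For Player 2, s2 strictly dominates s1 on the remaining rows (South: 3>-3); eliminate s1.
Column s2 is eliminated: s4 beats it against every remaining row (South: 5>3).
Column s3 is eliminated: s4 beats it against every remaining row (South: 5>3).
Among the remaining strategies, none is strictly dominated by another pure strategy of the same player, so the elimination stops.
Surviving strategies — Player 1: {South}; Player 2: {s4}.

s4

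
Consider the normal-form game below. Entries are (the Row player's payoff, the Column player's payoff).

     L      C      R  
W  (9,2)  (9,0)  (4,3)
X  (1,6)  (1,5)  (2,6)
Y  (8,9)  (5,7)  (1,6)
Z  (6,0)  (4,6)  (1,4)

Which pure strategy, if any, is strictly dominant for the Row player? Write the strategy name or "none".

W vs X: L: 9>1, C: 9>1, R: 4>2.
W vs Y: L: 9>8, C: 9>5, R: 4>1.
W vs Z: L: 9>6, C: 9>4, R: 4>1.
W strictly beats every other strategy against every opponent action, so it is strictly dominant.

W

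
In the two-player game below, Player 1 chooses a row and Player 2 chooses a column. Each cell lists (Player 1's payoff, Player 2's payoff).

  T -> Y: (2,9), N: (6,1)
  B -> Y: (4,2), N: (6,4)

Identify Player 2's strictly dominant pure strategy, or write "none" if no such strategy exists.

Y fails to dominate N at B (2<4).
N fails to dominate Y at T (1<9).
No single strategy dominates all the others.

none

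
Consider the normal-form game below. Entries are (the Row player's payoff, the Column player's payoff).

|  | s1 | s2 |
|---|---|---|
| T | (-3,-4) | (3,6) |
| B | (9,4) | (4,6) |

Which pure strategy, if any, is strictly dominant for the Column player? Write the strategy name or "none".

s2

s2 vs s1: T: 6>-4, B: 6>4.
s2 strictly beats every other strategy against every opponent action, so it is strictly dominant.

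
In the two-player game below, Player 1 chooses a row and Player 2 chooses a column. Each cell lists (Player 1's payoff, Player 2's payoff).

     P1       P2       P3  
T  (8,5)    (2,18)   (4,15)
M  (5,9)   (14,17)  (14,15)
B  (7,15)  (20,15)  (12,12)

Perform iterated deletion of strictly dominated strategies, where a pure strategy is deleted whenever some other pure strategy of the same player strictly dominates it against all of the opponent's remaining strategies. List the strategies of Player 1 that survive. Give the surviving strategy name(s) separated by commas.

Player 2's strategy P3 is strictly dominated by P2 (T: 18>15, M: 17>15, B: 15>12) and is removed.
Player 1's strategy M is strictly dominated by B (P1: 7>5, P2: 20>14) and is removed.
Among the remaining strategies, none is strictly dominated by another pure strategy of the same player, so the elimination stops.
Surviving strategies — Player 1: {T, B}; Player 2: {P1, P2}.

T, B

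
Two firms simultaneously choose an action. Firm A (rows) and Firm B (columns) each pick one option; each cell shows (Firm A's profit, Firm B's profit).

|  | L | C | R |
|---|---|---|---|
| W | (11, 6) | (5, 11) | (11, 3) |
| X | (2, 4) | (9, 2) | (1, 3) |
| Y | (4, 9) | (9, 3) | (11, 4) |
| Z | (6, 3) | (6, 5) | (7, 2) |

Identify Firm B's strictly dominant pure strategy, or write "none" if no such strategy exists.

none

L fails to dominate C at W (6<11).
C fails to dominate L at X (2<4).
R fails to dominate L at W (3<6).
No single strategy dominates all the others.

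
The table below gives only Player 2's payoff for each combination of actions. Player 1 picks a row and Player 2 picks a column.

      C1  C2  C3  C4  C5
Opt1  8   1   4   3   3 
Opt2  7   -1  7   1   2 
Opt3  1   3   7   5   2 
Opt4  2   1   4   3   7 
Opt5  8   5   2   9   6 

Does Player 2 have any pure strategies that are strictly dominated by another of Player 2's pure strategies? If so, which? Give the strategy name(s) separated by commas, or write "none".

C1 is not dominated — it holds its own against C2 at Opt1 (8>1); C3 at Opt1 (8>4); C4 at Opt1 (8>3); C5 at Opt1 (8>3).
C2: dominated, since C4 does at least as well everywhere (Opt1: 3>1, Opt2: 1>-1, Opt3: 5>3, Opt4: 3>1, Opt5: 9>5).
C3: no other strategy beats it everywhere (C1 at Opt2 (7=7); C2 at Opt1 (4>1); C4 at Opt1 (4>3); C5 at Opt1 (4>3)).
Nothing dominates C4: C1 at Opt3 (5>1); C2 at Opt1 (3>1); C3 at Opt5 (9>2); C5 at Opt1 (3=3).
C5: no other strategy beats it everywhere (C1 at Opt3 (2>1); C2 at Opt1 (3>1); C3 at Opt4 (7>4); C4 at Opt1 (3=3)).

C2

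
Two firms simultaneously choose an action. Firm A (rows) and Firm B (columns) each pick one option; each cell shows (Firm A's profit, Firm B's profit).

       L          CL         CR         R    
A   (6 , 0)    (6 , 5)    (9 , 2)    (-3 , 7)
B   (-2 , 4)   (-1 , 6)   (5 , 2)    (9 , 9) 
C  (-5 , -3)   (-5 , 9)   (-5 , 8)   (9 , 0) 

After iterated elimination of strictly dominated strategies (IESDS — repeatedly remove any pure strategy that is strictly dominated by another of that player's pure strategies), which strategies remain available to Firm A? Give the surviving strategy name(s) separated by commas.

A, B, C

Column L is eliminated: CL beats it against every remaining row (A: 5>0, B: 6>4, C: 9>-3).
For Firm B, CL strictly dominates CR on the remaining rows (A: 5>2, B: 6>2, C: 9>8); eliminate CR.
Among the remaining strategies, none is strictly dominated by another pure strategy of the same player, so the elimination stops.
Surviving strategies — Firm A: {A, B, C}; Firm B: {CL, R}.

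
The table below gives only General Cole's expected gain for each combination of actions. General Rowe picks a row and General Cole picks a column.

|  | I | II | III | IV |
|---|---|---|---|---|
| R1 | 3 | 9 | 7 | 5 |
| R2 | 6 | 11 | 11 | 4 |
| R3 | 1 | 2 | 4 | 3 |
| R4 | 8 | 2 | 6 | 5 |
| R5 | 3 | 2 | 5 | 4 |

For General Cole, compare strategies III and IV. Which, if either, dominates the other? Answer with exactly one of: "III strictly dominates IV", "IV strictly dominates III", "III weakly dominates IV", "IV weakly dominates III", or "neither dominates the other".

III strictly dominates IV

III's payoffs vs IV's, by General Rowe's action — R1: 7>5, R2: 11>4, R3: 4>3, R4: 6>5, R5: 5>4.
Every comparison favours III, so III strictly dominates IV.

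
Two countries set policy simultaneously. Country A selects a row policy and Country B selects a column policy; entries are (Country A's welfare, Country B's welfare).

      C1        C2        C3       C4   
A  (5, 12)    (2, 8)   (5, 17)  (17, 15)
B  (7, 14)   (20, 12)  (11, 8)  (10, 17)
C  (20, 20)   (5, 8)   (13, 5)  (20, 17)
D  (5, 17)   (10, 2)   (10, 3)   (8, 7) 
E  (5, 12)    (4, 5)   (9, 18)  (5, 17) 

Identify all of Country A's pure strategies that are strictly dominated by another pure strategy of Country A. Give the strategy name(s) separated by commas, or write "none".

A, D, E

A: dominated, since C does at least as well everywhere (C1: 20>5, C2: 5>2, C3: 13>5, C4: 20>17).
B: no other strategy beats it everywhere (A at C1 (7>5); C at C2 (20>5); D at C1 (7>5); E at C1 (7>5)).
Nothing dominates C: A at C1 (20>5); B at C1 (20>7); D at C1 (20>5); E at C1 (20>5).
D: dominated, since B does at least as well everywhere (C1: 7>5, C2: 20>10, C3: 11>10, C4: 10>8).
E is strictly dominated by B (C1: 7>5, C2: 20>4, C3: 11>9, C4: 10>5).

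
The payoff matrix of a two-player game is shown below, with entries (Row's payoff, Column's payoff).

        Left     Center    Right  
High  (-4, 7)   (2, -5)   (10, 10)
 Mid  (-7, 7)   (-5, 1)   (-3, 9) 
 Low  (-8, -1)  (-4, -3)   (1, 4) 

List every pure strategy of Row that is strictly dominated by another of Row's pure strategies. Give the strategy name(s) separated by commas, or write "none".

Mid, Low

High is not dominated — it holds its own against Mid at Left (-4>-7); Low at Left (-4>-8).
Mid is strictly dominated by High (Left: -4>-7, Center: 2>-5, Right: 10>-3).
Low: dominated, since High does at least as well everywhere (Left: -4>-8, Center: 2>-4, Right: 10>1).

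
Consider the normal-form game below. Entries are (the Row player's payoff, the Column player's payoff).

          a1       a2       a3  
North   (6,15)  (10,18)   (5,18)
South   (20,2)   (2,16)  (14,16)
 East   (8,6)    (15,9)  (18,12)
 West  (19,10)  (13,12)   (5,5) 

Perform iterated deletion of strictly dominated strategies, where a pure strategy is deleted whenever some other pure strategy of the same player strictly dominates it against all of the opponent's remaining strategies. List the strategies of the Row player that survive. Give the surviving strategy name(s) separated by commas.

Row North is eliminated: East beats it against every remaining column (a1: 8>6, a2: 15>10, a3: 18>5).
The Column player's strategy a1 is strictly dominated by a2 (South: 16>2, East: 9>6, West: 12>10) and is removed.
For the Row player, East strictly dominates South on the remaining columns (a2: 15>2, a3: 18>14); eliminate South.
Row West is eliminated: East beats it against every remaining column (a2: 15>13, a3: 18>5).
The Column player's strategy a2 is strictly dominated by a3 (East: 12>9) and is removed.
Among the remaining strategies, none is strictly dominated by another pure strategy of the same player, so the elimination stops.
Surviving strategies — the Row player: {East}; the Column player: {a3}.

East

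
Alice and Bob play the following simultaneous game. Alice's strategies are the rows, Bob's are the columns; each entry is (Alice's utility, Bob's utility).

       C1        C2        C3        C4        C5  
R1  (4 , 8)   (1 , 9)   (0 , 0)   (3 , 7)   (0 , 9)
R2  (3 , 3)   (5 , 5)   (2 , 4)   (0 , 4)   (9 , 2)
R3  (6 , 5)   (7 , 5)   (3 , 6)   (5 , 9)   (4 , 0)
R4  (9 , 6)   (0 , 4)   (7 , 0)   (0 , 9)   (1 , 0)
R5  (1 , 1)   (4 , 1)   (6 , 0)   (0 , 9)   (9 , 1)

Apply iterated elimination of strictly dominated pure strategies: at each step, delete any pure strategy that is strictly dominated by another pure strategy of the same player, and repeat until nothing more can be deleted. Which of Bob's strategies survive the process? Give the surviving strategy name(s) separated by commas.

Alice's strategy R1 is strictly dominated by R3 (C1: 6>4, C2: 7>1, C3: 3>0, C4: 5>3, C5: 4>0) and is removed.
For Bob, C4 strictly dominates C1 on the remaining rows (R2: 4>3, R3: 9>5, R4: 9>6, R5: 9>1); eliminate C1.
For Bob, C4 strictly dominates C5 on the remaining rows (R2: 4>2, R3: 9>0, R4: 9>0, R5: 9>1); eliminate C5.
Row R2 is eliminated: R3 beats it against every remaining column (C2: 7>5, C3: 3>2, C4: 5>0).
Bob's strategy C2 is strictly dominated by C4 (R3: 9>5, R4: 9>4, R5: 9>1) and is removed.
Bob's strategy C3 is strictly dominated by C4 (R3: 9>6, R4: 9>0, R5: 9>0) and is removed.
Row R4 is eliminated: R3 beats it against every remaining column (C4: 5>0).
Row R5 is eliminated: R3 beats it against every remaining column (C4: 5>0).
Among the remaining strategies, none is strictly dominated by another pure strategy of the same player, so the elimination stops.
Surviving strategies — Alice: {R3}; Bob: {C4}.

C4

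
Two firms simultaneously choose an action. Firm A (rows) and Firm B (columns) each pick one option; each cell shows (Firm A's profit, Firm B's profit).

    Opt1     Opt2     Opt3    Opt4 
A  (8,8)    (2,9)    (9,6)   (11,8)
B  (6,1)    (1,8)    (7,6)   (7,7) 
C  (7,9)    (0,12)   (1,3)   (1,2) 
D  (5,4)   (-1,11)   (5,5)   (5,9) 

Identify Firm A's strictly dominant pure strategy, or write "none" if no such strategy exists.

A

A vs B: Opt1: 8>6, Opt2: 2>1, Opt3: 9>7, Opt4: 11>7.
A vs C: Opt1: 8>7, Opt2: 2>0, Opt3: 9>1, Opt4: 11>1.
A vs D: Opt1: 8>5, Opt2: 2>-1, Opt3: 9>5, Opt4: 11>5.
A strictly beats every other strategy against every opponent action, so it is strictly dominant.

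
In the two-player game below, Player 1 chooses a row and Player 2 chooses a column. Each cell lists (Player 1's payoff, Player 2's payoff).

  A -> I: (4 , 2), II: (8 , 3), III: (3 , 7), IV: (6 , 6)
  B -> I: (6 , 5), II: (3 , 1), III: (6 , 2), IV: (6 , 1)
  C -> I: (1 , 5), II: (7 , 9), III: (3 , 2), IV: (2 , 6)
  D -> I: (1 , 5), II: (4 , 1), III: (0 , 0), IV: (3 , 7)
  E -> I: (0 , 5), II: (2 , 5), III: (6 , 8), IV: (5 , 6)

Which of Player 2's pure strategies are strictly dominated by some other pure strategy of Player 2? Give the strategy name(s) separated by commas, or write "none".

none

I: no other strategy beats it everywhere (II at B (5>1); III at B (5>2); IV at B (5>1)).
Nothing dominates II: I at A (3>2); III at C (9>2); IV at B (1=1).
Nothing dominates III: I at A (7>2); II at A (7>3); IV at A (7>6).
Nothing dominates IV: I at A (6>2); II at A (6>3); III at C (6>2).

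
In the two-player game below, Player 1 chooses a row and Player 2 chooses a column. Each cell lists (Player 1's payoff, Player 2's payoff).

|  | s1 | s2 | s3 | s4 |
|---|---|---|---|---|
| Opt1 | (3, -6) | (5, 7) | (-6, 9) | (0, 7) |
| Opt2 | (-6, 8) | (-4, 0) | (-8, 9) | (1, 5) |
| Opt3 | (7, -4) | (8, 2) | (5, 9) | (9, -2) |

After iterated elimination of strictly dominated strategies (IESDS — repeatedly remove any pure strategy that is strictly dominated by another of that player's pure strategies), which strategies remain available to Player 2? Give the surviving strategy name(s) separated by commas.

For Player 1, Opt3 strictly dominates Opt1 on the remaining columns (s1: 7>3, s2: 8>5, s3: 5>-6, s4: 9>0); eliminate Opt1.
Player 1's strategy Opt2 is strictly dominated by Opt3 (s1: 7>-6, s2: 8>-4, s3: 5>-8, s4: 9>1) and is removed.
For Player 2, s2 strictly dominates s1 on the remaining rows (Opt3: 2>-4); eliminate s1.
Player 2's strategy s2 is strictly dominated by s3 (Opt3: 9>2) and is removed.
For Player 2, s3 strictly dominates s4 on the remaining rows (Opt3: 9>-2); eliminate s4.
Among the remaining strategies, none is strictly dominated by another pure strategy of the same player, so the elimination stops.
Surviving strategies — Player 1: {Opt3}; Player 2: {s3}.

s3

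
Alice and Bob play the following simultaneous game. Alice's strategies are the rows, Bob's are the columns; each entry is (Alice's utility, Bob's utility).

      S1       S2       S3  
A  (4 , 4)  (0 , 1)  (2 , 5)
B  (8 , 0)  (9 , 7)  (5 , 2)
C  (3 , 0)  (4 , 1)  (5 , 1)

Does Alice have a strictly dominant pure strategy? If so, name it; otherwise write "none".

none

A fails to dominate B at S1 (4<8).
B fails to dominate C at S3 (5=5).
C fails to dominate A at S1 (3<4).
No single strategy dominates all the others.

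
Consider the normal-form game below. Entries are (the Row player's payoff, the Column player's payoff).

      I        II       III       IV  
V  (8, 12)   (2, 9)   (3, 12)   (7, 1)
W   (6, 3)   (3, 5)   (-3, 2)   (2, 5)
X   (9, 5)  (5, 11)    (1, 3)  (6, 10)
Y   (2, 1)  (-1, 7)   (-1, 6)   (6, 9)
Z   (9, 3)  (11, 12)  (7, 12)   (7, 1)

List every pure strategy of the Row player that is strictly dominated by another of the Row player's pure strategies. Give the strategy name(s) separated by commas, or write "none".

W, Y

V is not dominated — it holds its own against W at I (8>6); X at III (3>1); Y at I (8>2); Z at IV (7=7).
W: dominated, since X does at least as well everywhere (I: 9>6, II: 5>3, III: 1>-3, IV: 6>2).
Nothing dominates X: V at I (9>8); W at I (9>6); Y at I (9>2); Z at I (9=9).
Y: dominated, since V does at least as well everywhere (I: 8>2, II: 2>-1, III: 3>-1, IV: 7>6).
Z is not dominated — it holds its own against V at I (9>8); W at I (9>6); X at I (9=9); Y at I (9>2).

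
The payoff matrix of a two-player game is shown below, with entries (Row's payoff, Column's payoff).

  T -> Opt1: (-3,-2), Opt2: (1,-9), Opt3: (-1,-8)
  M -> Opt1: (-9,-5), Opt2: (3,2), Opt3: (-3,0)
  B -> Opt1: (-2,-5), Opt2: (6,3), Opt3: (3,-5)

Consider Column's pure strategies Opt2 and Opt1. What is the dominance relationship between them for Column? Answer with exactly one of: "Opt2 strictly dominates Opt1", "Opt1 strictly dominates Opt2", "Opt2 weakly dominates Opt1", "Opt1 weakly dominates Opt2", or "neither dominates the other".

neither dominates the other

Opt2's payoffs vs Opt1's, by Row's action — T: -9<-2, M: 2>-5, B: 3>-5.
Opt2 does better at M, B but worse at T; neither strategy dominates the other.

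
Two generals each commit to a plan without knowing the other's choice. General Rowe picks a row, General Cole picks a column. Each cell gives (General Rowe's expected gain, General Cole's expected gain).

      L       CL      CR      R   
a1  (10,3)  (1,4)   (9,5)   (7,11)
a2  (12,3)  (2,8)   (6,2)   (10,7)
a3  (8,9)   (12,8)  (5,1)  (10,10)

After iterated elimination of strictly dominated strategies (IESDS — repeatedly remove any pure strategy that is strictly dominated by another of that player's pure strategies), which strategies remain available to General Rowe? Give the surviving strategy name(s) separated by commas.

General Cole's strategy L is strictly dominated by R (a1: 11>3, a2: 7>3, a3: 10>9) and is removed.
For General Cole, R strictly dominates CR on the remaining rows (a1: 11>5, a2: 7>2, a3: 10>1); eliminate CR.
Row a1 is eliminated: a2 beats it against every remaining column (CL: 2>1, R: 10>7).
Among the remaining strategies, none is strictly dominated by another pure strategy of the same player, so the elimination stops.
Surviving strategies — General Rowe: {a2, a3}; General Cole: {CL, R}.

a2, a3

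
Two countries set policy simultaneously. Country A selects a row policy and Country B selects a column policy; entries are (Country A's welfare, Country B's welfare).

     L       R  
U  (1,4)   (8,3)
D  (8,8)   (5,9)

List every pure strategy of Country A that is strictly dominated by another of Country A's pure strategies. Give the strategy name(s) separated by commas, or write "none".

Nothing dominates U: D at R (8>5).
D is not dominated — it holds its own against U at L (8>1).

none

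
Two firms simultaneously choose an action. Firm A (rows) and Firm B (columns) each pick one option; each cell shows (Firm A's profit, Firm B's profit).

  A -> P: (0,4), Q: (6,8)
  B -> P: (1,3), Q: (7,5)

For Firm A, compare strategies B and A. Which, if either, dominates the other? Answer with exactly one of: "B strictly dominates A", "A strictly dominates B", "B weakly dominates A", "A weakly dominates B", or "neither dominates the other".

Compare B to A across each opponent action: P: 1>0, Q: 7>6.
Every comparison favours B, so B strictly dominates A.

B strictly dominates A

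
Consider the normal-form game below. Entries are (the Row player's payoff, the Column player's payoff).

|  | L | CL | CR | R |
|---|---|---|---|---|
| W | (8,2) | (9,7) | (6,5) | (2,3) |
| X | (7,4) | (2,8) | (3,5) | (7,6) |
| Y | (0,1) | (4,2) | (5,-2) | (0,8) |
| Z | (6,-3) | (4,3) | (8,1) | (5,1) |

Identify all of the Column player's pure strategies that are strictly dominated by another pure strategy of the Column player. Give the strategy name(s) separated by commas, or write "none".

L, CR

CL strictly dominates L — W: 7>2, X: 8>4, Y: 2>1, Z: 3>-3.
CL: no other strategy beats it everywhere (L at W (7>2); CR at W (7>5); R at W (7>3)).
CR: dominated, since CL does at least as well everywhere (W: 7>5, X: 8>5, Y: 2>-2, Z: 3>1).
Nothing dominates R: L at W (3>2); CL at Y (8>2); CR at X (6>5).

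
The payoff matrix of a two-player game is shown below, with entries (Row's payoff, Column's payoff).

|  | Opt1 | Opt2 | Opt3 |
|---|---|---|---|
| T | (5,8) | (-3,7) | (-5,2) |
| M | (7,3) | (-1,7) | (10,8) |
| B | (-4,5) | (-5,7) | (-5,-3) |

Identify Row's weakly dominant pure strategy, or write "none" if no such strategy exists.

M

M vs T: Opt1: 7>5, Opt2: -1>-3, Opt3: 10>-5.
M vs B: Opt1: 7>-4, Opt2: -1>-5, Opt3: 10>-5.
M is at least as good as every other strategy against every opponent action, so it is weakly dominant.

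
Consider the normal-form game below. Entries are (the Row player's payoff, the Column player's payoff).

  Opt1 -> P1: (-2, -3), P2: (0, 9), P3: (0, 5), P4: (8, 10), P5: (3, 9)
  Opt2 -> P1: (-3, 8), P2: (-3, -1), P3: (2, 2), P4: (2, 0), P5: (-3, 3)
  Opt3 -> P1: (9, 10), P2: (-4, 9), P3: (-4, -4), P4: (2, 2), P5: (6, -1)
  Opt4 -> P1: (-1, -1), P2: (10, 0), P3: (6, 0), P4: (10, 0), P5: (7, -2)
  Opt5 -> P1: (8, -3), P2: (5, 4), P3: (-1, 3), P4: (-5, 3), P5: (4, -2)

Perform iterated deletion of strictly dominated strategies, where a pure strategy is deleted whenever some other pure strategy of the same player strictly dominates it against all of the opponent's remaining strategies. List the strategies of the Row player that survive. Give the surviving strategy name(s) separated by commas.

Row Opt1 is eliminated: Opt4 beats it against every remaining column (P1: -1>-2, P2: 10>0, P3: 6>0, P4: 10>8, P5: 7>3).
Row Opt2 is eliminated: Opt4 beats it against every remaining column (P1: -1>-3, P2: 10>-3, P3: 6>2, P4: 10>2, P5: 7>-3).
For the Column player, P2 strictly dominates P5 on the remaining rows (Opt3: 9>-1, Opt4: 0>-2, Opt5: 4>-2); eliminate P5.
Among the remaining strategies, none is strictly dominated by another pure strategy of the same player, so the elimination stops.
Surviving strategies — the Row player: {Opt3, Opt4, Opt5}; the Column player: {P1, P2, P3, P4}.

Opt3, Opt4, Opt5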